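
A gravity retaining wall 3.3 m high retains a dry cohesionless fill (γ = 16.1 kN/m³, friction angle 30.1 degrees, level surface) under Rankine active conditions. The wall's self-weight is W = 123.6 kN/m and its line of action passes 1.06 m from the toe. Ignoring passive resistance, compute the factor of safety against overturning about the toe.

K_a = tan²(45° − 30.1°/2) = 0.3320.
P_a = ½K_aγH² = 0.5×0.3320×16.1×3.3² = 29.10 kN/m, acting at H/3 = 1.100 m above the base.
Overturning moment M_o = P_a × H/3 = 29.10 × 1.100 = 32.01.
Resisting moment M_r = W × 1.06 = 123.6 × 1.06 = 131.0.
FS_overturning = M_r/M_o = 131.0/32.01 = 4.092.

4.09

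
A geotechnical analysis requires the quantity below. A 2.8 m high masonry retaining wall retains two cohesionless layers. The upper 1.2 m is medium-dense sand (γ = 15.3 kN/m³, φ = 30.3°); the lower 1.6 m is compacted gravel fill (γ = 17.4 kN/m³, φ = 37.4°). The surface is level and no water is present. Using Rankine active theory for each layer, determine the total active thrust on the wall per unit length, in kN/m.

16.2 kN/m

K_a1 = tan²(45°−30.3°/2) = 0.3293; K_a2 = tan²(45°−37.4°/2) = 0.2443.
Layer 1: σ at base = K_a1 γ₁ h₁ = 6.046 kPa; P₁ = ½×6.046×1.2 = 3.628.
Layer 2: σ_v at top = γ₁h₁ = 18.36; σ_h top = K_a2×18.36 = 4.485; σ_h base = K_a2×(18.36+17.4×1.6) = 11.28.
P₂ = ½(4.485+11.28)×1.6 = 12.62. Total P_a = 3.628+12.62 = 16.24 kN/m.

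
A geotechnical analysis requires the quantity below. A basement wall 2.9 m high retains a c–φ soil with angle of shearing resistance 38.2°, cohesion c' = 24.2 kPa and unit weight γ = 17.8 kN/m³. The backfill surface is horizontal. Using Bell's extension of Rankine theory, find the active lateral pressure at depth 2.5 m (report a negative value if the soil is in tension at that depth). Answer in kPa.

K_a = (1 − sin φ)/(1 + sin φ) = 0.2358.
σ_a = K_a γ z − 2c√K_a = 0.2358×17.8×2.5 − 2×24.2×0.4856 = -13.01 kPa.

-13.0 kPa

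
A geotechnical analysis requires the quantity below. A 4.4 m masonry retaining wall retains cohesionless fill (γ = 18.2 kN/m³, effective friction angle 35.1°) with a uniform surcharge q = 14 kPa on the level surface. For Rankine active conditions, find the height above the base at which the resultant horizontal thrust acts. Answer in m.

K_a = 0.2698.
Triangular part P₁ = ½K_aγH² = 47.54 at H/3 = 1.467 m; rectangular part P₂ = K_a q H = 16.62 at H/2 = 2.200 m.
ȳ = (P₁·1.467 + P₂·2.200)/(P₁+P₂) = 1.657 m.

1.66 m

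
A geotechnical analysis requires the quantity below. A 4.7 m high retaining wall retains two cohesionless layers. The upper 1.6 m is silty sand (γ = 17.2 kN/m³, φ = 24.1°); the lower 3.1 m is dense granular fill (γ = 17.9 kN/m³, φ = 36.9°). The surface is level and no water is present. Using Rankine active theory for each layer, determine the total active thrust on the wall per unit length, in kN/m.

K_a1 = tan²(45°−24.1°/2) = 0.4201; K_a2 = tan²(45°−36.9°/2) = 0.2497.
Layer 1: σ at base = K_a1 γ₁ h₁ = 11.56 kPa; P₁ = ½×11.56×1.6 = 9.249.
Layer 2: σ_v at top = γ₁h₁ = 27.52; σ_h top = K_a2×27.52 = 6.871; σ_h base = K_a2×(27.52+17.9×3.1) = 20.73.
P₂ = ½(6.871+20.73)×3.1 = 42.77. Total P_a = 9.249+42.77 = 52.02 kN/m.

52.0 kN/m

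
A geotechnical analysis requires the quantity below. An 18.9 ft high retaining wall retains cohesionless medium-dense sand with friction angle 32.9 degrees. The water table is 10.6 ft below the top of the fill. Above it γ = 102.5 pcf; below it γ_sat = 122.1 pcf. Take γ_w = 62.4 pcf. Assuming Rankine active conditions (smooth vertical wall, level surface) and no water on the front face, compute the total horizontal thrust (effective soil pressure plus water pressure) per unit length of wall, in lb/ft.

7130 lb/ft

K_a = tan²(45° − φ/2) = 0.2960.
γ' = 122.1 − 62.4 = 59.70 pcf. Depth below WT = 8.3 ft.
σ'_h at WT = K_a γ d_w = 321.6 psf; at base = 321.6 + K_a γ' × 8.3 = 468.3 psf.
P₁ (0–10.6 ft) = ½×321.6×10.6 = 1705. P₂ (10.6–18.9 ft) = ½(321.6+468.3)×8.3 = 3278.
P_w = ½ γ_w h₂² = 0.5×62.4×8.3² = 2149. Total = 1705+3278+2149 = 7132 lb/ft.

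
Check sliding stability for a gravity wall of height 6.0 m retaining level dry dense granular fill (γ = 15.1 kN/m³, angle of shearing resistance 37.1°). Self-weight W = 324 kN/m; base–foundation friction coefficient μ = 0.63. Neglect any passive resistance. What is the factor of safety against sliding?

K_a = tan²(45° − 37.1°/2) = 0.2475.
P_a = ½K_aγH² = 0.5×0.2475×15.1×6.0² = 67.27 kN/m, acting at H/3 = 2.000 m above the base.
FS_sliding = μW / P_a = 0.63×324 / 67.27 = 3.034.

3.03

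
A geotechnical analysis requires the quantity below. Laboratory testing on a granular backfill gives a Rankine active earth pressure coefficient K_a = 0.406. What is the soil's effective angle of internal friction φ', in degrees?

K_a = tan²(45° − φ/2) ⇒ 45° − φ/2 = arctan(√0.406) = 32.50°.
φ = 2(45° − 32.50°) = 24.99°.

25.0°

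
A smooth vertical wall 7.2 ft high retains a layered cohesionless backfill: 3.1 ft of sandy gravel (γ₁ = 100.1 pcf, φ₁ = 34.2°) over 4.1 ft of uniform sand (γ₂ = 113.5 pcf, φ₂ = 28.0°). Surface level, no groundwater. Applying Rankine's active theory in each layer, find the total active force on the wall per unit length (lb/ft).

K_a1 = tan²(45°−34.2°/2) = 0.2803; K_a2 = tan²(45°−28.0°/2) = 0.3610.
Layer 1: σ at base = K_a1 γ₁ h₁ = 86.99 psf; P₁ = ½×86.99×3.1 = 134.8.
Layer 2: σ_v at top = γ₁h₁ = 310.3; σ_h top = K_a2×310.3 = 112.0; σ_h base = K_a2×(310.3+113.5×4.1) = 280.0.
P₂ = ½(112.0+280.0)×4.1 = 803.7. Total P_a = 134.8+803.7 = 938.6 lb/ft.

939 lb/ft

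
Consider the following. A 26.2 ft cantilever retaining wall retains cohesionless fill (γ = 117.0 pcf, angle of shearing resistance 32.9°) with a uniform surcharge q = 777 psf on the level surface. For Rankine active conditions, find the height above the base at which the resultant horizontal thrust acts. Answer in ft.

K_a = 0.2960.
Triangular part P₁ = ½K_aγH² = 11890 at H/3 = 8.733 ft; rectangular part P₂ = K_a q H = 6026 at H/2 = 13.10 ft.
ȳ = (P₁·8.733 + P₂·13.10)/(P₁+P₂) = 10.20 ft.

10.2 ft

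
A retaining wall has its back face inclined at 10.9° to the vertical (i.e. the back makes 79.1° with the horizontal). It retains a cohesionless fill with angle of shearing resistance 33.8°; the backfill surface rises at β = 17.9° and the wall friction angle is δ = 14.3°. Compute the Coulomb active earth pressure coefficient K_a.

K_a = sin²(α+φ) / [sin²α · sin(α−δ) · (1 + √{sin(φ+δ)sin(φ−β) / (sin(α−δ)sin(α+β))})²].
With α = 79.1°, φ = 33.8°, δ = 14.3°, β = 17.9°: K_a = 0.4461.

0.446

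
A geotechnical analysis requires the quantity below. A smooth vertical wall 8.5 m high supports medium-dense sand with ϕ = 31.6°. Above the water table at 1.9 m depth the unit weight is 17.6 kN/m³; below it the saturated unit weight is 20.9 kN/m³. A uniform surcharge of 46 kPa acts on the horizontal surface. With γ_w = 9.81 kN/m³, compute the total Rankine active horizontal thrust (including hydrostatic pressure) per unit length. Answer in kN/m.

490 kN/m

K_a = tan²(45° − φ/2) = 0.3123.
γ' = 20.9 − 9.81 = 11.09 kN/m³. h₂ = H − d_w = 6.6 m.
σ'_h: at surface K_a·q = 14.37; at WT K_a(q+γd_w) = 24.81; at base K_a(q+γd_w+γ'h₂) = 47.67 kPa.
P₁ = ½(14.37+24.81)×1.9 = 37.22; P₂ = ½(24.81+47.67)×6.6 = 239.2; P_w = ½γ_w h₂² = 213.7.
Total = 37.22+239.2+213.7 = 490.1 kN/m.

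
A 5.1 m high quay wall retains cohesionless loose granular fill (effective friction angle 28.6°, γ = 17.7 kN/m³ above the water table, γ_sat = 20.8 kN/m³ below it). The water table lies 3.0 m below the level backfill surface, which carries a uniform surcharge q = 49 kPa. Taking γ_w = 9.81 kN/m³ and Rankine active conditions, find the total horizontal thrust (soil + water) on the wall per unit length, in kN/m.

K_a = tan²(45° − φ/2) = 0.3525.
γ' = 20.8 − 9.81 = 10.99 kN/m³. h₂ = H − d_w = 2.1 m.
σ'_h: at surface K_a·q = 17.27; at WT K_a(q+γd_w) = 36.00; at base K_a(q+γd_w+γ'h₂) = 44.13 kPa.
P₁ = ½(17.27+36.00)×3.0 = 79.90; P₂ = ½(36.00+44.13)×2.1 = 84.13; P_w = ½γ_w h₂² = 21.63.
Total = 79.90+84.13+21.63 = 185.7 kN/m.

186 kN/m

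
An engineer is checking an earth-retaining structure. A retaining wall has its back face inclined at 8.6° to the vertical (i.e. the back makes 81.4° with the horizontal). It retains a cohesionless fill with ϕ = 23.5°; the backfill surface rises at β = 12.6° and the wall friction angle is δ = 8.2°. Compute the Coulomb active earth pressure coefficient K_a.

K_a = sin²(α+φ) / [sin²α · sin(α−δ) · (1 + √{sin(φ+δ)sin(φ−β) / (sin(α−δ)sin(α+β))})²].
With α = 81.4°, φ = 23.5°, δ = 8.2°, β = 12.6°: K_a = 0.5705.

0.570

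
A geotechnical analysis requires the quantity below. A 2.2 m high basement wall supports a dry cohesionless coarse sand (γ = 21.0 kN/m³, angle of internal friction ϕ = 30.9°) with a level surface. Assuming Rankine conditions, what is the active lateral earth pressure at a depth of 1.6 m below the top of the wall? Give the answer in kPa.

K_a = (1 − sin φ)/(1 + sin φ) = 0.3214.
σ_h = K_a γ z = 0.3214 × 21.0 × 1.6 = 10.80 kPa.

10.8 kPa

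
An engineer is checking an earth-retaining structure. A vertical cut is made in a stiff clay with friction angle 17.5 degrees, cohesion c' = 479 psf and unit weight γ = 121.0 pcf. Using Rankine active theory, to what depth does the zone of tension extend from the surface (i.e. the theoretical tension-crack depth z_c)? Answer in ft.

K_a = tan²(45° − 17.5°/2) = 0.5376; √K_a = 0.7332.
The active pressure is zero where K_a γ z = 2c√K_a, so z_c = 2c/(γ√K_a) = 2×479/(121.0×0.7332) = 10.80 ft.

10.8 ft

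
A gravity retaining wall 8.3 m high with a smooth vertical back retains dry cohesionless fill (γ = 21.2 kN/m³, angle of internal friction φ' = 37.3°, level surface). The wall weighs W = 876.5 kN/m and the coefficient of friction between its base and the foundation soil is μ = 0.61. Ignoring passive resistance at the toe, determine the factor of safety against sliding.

K_a = tan²(45° − 37.3°/2) = 0.2453.
P_a = ½K_aγH² = 0.5×0.2453×21.2×8.3² = 179.2 kN/m, acting at H/3 = 2.767 m above the base.
FS_sliding = μW / P_a = 0.61×876.5 / 179.2 = 2.984.

2.98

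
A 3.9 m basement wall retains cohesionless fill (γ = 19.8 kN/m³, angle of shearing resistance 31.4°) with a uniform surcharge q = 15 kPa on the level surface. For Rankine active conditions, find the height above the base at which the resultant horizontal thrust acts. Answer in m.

1.48 m

K_a = 0.3149.
Triangular part P₁ = ½K_aγH² = 47.42 at H/3 = 1.300 m; rectangular part P₂ = K_a q H = 18.42 at H/2 = 1.950 m.
ȳ = (P₁·1.300 + P₂·1.950)/(P₁+P₂) = 1.482 m.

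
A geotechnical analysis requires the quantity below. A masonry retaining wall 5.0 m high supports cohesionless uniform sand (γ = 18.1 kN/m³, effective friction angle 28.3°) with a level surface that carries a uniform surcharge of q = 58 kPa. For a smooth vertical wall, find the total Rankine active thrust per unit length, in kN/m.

184 kN/m

K_a = tan²(45° − φ/2) = 0.3568.
Soil triangle: ½ K_a γ H² = 0.5×0.3568×18.1×5.0² = 80.72 kN/m.
Surcharge rectangle: K_a q H = 0.3568×58×5.0 = 103.5 kN/m.
Total = 80.72 + 103.5 = 184.2 kN/m.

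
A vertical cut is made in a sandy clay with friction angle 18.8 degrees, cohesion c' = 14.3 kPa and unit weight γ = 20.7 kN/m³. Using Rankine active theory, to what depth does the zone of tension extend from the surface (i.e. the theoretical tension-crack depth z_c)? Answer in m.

K_a = tan²(45° − 18.8°/2) = 0.5126; √K_a = 0.7159.
The active pressure is zero where K_a γ z = 2c√K_a, so z_c = 2c/(γ√K_a) = 2×14.3/(20.7×0.7159) = 1.930 m.

1.93 m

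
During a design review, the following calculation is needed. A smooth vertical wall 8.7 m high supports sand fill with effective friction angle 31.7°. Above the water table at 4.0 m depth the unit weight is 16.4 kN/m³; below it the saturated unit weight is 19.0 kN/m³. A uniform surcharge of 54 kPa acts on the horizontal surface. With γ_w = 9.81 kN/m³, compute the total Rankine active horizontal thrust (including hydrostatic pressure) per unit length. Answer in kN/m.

K_a = tan²(45° − φ/2) = 0.3111.
γ' = 19.0 − 9.81 = 9.190 kN/m³. h₂ = H − d_w = 4.7 m.
σ'_h: at surface K_a·q = 16.80; at WT K_a(q+γd_w) = 37.20; at base K_a(q+γd_w+γ'h₂) = 50.64 kPa.
P₁ = ½(16.80+37.20)×4.0 = 108.0; P₂ = ½(37.20+50.64)×4.7 = 206.4; P_w = ½γ_w h₂² = 108.4.
Total = 108.0+206.4+108.4 = 422.8 kN/m.

423 kN/m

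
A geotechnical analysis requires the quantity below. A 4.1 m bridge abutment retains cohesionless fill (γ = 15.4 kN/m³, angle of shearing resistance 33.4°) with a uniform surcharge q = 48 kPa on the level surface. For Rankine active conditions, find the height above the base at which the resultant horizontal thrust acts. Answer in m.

1.78 m

K_a = 0.2899.
Triangular part P₁ = ½K_aγH² = 37.53 at H/3 = 1.367 m; rectangular part P₂ = K_a q H = 57.06 at H/2 = 2.050 m.
ȳ = (P₁·1.367 + P₂·2.050)/(P₁+P₂) = 1.779 m.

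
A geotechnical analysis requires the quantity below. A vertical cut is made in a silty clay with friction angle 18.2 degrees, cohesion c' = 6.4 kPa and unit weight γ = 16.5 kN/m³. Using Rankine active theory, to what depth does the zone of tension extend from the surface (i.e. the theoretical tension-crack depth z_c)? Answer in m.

K_a = tan²(45° − 18.2°/2) = 0.5240; √K_a = 0.7239.
The active pressure is zero where K_a γ z = 2c√K_a, so z_c = 2c/(γ√K_a) = 2×6.4/(16.5×0.7239) = 1.072 m.

1.07 m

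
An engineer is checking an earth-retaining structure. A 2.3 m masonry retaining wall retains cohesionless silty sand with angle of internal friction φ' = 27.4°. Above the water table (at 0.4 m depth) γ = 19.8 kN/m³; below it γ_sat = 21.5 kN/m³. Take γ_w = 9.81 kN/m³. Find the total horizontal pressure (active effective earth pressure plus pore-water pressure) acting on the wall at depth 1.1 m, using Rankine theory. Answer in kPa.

K_a = (1 − sin φ)/(1 + sin φ) = 0.3697.
γ' = 21.5 − 9.81 = 11.69 kN/m³.
Effective vertical stress at 1.1 m: σ'_v = 19.8×0.4 + 11.69×0.700 = 16.10 kPa.
σ'_h = K_a σ'_v = 0.3697 × 16.10 = 5.953 kPa; u = γ_w × 0.700 = 6.867 kPa.
Total σ_h = 5.953 + 6.867 = 12.82 kPa.

12.8 kPa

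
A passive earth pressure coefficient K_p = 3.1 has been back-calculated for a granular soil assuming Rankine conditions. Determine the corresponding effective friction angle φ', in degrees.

K_p = (1+sin φ)/(1−sin φ) ⇒ sin φ = (K_p − 1)/(K_p + 1) = 0.5122.
φ = arcsin(0.5122) = 30.81°.

30.8°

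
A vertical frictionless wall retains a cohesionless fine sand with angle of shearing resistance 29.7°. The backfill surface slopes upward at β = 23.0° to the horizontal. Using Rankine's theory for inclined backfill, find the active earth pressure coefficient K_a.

0.463

K_a = cos β · (cos β − √(cos²β − cos²φ)) / (cos β + √(cos²β − cos²φ)).
cos β = 0.9205, cos φ = 0.8686, √(cos²β − cos²φ) = 0.3046.
K_a = 0.9205 × (0.9205 − 0.3046)/(0.9205 + 0.3046) = 0.4627.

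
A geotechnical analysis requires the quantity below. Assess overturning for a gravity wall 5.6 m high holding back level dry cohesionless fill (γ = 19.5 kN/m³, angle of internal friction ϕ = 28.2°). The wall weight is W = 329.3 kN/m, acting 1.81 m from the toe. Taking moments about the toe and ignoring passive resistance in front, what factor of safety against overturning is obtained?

2.92

K_a = tan²(45° − 28.2°/2) = 0.3582.
P_a = ½K_aγH² = 0.5×0.3582×19.5×5.6² = 109.5 kN/m, acting at H/3 = 1.867 m above the base.
Overturning moment M_o = P_a × H/3 = 109.5 × 1.867 = 204.4.
Resisting moment M_r = W × 1.81 = 329.3 × 1.81 = 596.0.
FS_overturning = M_r/M_o = 596.0/204.4 = 2.915.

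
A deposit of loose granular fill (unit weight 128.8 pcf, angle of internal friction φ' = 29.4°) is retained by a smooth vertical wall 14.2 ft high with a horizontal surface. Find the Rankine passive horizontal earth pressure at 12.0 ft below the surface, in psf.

4530 psf

K_p = (1 + sin φ)/(1 − sin φ) = 2.929.
σ_h = K_p γ z = 2.929 × 128.8 × 12.0 = 4526 psf.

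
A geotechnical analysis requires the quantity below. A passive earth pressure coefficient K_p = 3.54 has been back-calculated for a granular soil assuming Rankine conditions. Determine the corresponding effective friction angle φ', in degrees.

34.0°

K_p = (1+sin φ)/(1−sin φ) ⇒ sin φ = (K_p − 1)/(K_p + 1) = 0.5595.
φ = arcsin(0.5595) = 34.02°.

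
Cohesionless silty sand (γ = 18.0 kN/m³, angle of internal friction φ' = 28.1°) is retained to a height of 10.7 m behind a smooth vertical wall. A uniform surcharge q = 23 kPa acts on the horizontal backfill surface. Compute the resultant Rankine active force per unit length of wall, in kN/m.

459 kN/m

K_a = tan²(45° − φ/2) = 0.3596.
Soil triangle: ½ K_a γ H² = 0.5×0.3596×18.0×10.7² = 370.5 kN/m.
Surcharge rectangle: K_a q H = 0.3596×23×10.7 = 88.50 kN/m.
Total = 370.5 + 88.50 = 459.0 kN/m.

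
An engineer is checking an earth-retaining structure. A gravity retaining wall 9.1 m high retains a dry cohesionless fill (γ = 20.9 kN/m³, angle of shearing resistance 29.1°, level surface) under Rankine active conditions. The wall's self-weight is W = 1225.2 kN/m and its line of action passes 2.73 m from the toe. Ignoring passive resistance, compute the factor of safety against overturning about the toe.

3.69

K_a = tan²(45° − 29.1°/2) = 0.3456.
P_a = ½K_aγH² = 0.5×0.3456×20.9×9.1² = 299.1 kN/m, acting at H/3 = 3.033 m above the base.
Overturning moment M_o = P_a × H/3 = 299.1 × 3.033 = 907.2.
Resisting moment M_r = W × 2.73 = 1225.2 × 2.73 = 3345.
FS_overturning = M_r/M_o = 3345/907.2 = 3.687.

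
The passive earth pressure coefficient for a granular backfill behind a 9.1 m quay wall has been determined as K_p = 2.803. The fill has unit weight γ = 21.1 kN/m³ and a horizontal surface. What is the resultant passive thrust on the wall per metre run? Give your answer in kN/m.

P = ½ K_p γ H² = 0.5 × 2.803 × 21.1 × 9.1² = 2449 kN/m.

2450 kN/m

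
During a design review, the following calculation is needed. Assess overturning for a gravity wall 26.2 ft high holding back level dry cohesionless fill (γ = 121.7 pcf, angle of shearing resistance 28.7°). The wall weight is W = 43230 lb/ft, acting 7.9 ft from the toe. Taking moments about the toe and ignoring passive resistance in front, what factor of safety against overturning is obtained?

K_a = tan²(45° − 28.7°/2) = 0.3511.
P_a = ½K_aγH² = 0.5×0.3511×121.7×26.2² = 14670 lb/ft, acting at H/3 = 8.733 ft above the base.
Overturning moment M_o = P_a × H/3 = 14670 × 8.733 = 128100.
Resisting moment M_r = W × 7.9 = 43230 × 7.9 = 341500.
FS_overturning = M_r/M_o = 341500/128100 = 2.666.

2.67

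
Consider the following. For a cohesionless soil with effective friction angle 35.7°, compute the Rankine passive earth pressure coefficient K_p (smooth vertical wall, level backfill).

3.80

K_p = (1 + sin φ)/(1 − sin φ) = tan²(45° + 35.7°/2) = 3.802.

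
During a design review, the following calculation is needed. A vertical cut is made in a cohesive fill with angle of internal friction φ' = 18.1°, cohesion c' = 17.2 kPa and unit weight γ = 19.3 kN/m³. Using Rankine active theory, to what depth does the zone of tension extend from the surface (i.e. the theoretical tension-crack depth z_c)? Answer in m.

2.46 m

K_a = tan²(45° − 18.1°/2) = 0.5259; √K_a = 0.7252.
The active pressure is zero where K_a γ z = 2c√K_a, so z_c = 2c/(γ√K_a) = 2×17.2/(19.3×0.7252) = 2.458 m.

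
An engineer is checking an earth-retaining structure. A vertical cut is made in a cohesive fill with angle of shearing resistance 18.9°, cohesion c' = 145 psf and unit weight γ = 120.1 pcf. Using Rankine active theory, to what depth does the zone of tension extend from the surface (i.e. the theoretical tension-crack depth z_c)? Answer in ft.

3.38 ft

K_a = tan²(45° − 18.9°/2) = 0.5107; √K_a = 0.7146.
The active pressure is zero where K_a γ z = 2c√K_a, so z_c = 2c/(γ√K_a) = 2×145/(120.1×0.7146) = 3.379 ft.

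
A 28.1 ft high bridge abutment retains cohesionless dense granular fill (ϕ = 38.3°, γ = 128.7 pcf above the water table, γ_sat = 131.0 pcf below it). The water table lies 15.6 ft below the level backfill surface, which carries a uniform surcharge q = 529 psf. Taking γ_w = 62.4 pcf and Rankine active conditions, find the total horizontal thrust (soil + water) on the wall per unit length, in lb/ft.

19200 lb/ft

K_a = tan²(45° − φ/2) = 0.2347.
γ' = 131.0 − 62.4 = 68.60 pcf. h₂ = H − d_w = 12.5 ft.
σ'_h: at surface K_a·q = 124.2; at WT K_a(q+γd_w) = 595.5; at base K_a(q+γd_w+γ'h₂) = 796.7 psf.
P₁ = ½(124.2+595.5)×15.6 = 5613; P₂ = ½(595.5+796.7)×12.5 = 8701; P_w = ½γ_w h₂² = 4875.
Total = 5613+8701+4875 = 19190 lb/ft.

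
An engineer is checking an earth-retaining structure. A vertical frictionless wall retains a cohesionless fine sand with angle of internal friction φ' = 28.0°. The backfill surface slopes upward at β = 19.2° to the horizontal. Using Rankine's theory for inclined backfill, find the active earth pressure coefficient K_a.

K_a = cos β · (cos β − √(cos²β − cos²φ)) / (cos β + √(cos²β − cos²φ)).
cos β = 0.9444, cos φ = 0.8829, √(cos²β − cos²φ) = 0.3350.
K_a = 0.9444 × (0.9444 − 0.3350)/(0.9444 + 0.3350) = 0.4498.

0.450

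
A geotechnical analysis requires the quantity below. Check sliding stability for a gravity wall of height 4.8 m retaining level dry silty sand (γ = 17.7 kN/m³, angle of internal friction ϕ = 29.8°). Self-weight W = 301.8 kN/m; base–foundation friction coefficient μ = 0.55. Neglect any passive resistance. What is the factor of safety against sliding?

K_a = tan²(45° − 29.8°/2) = 0.3360.
P_a = ½K_aγH² = 0.5×0.3360×17.7×4.8² = 68.52 kN/m, acting at H/3 = 1.600 m above the base.
FS_sliding = μW / P_a = 0.55×301.8 / 68.52 = 2.423.

2.42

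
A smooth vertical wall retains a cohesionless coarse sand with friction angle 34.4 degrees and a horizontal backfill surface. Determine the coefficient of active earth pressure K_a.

K_a = (1 − sin φ)/(1 + sin φ) = (1 − sin 34.4°)/(1 + sin 34.4°) = 0.2780.

0.278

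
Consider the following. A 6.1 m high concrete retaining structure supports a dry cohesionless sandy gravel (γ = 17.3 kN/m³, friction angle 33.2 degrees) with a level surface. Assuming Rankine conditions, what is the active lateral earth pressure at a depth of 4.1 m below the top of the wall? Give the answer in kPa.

20.7 kPa

K_a = (1 − sin φ)/(1 + sin φ) = 0.2924.
σ_h = K_a γ z = 0.2924 × 17.3 × 4.1 = 20.74 kPa.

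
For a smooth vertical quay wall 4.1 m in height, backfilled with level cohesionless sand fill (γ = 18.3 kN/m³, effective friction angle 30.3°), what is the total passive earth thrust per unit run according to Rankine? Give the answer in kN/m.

467 kN/m

K_p = tan²(45° + φ/2) = 3.037.
P_p = ½ K_p γ H² = 0.5 × 3.037 × 18.3 × 4.1² = 467.1 kN/m.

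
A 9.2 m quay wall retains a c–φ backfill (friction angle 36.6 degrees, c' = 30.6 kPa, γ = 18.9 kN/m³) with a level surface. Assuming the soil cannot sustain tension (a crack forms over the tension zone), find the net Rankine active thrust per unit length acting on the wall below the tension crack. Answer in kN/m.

18.2 kN/m

K_a = 0.2530; √K_a = 0.5029.
Tension-crack depth z_c = 2c/(γ√K_a) = 2×30.6/(18.9×0.5029) = 6.438 m.
σ_a at base = K_a γ H − 2c√K_a = 0.2530×18.9×9.2 − 2×30.6×0.5029 = 13.20 kPa.
P_a = ½ × 13.20 × (H − z_c) = 0.5×13.20×2.762 = 18.23 kN/m.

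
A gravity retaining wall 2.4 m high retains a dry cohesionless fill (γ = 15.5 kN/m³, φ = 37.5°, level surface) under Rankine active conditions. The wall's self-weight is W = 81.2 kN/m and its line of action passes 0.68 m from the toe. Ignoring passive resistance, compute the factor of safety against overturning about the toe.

K_a = tan²(45° − 37.5°/2) = 0.2432.
P_a = ½K_aγH² = 0.5×0.2432×15.5×2.4² = 10.86 kN/m, acting at H/3 = 0.8000 m above the base.
Overturning moment M_o = P_a × H/3 = 10.86 × 0.8000 = 8.685.
Resisting moment M_r = W × 0.68 = 81.2 × 0.68 = 55.22.
FS_overturning = M_r/M_o = 55.22/8.685 = 6.358.

6.36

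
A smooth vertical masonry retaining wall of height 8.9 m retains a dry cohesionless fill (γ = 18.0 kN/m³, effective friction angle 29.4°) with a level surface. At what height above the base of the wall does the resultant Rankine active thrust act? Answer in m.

K_a = 0.3415.
The pressure distribution is triangular, so the resultant acts at H/3 above the base = 8.9/3 = 2.967 m.

2.97 m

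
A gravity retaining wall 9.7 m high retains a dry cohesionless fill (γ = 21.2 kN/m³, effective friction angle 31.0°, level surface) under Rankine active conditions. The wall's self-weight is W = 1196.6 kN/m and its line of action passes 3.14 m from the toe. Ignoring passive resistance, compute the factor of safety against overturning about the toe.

K_a = tan²(45° − 31.0°/2) = 0.3201.
P_a = ½K_aγH² = 0.5×0.3201×21.2×9.7² = 319.3 kN/m, acting at H/3 = 3.233 m above the base.
Overturning moment M_o = P_a × H/3 = 319.3 × 3.233 = 1032.
Resisting moment M_r = W × 3.14 = 1196.6 × 3.14 = 3757.
FS_overturning = M_r/M_o = 3757/1032 = 3.640.

3.64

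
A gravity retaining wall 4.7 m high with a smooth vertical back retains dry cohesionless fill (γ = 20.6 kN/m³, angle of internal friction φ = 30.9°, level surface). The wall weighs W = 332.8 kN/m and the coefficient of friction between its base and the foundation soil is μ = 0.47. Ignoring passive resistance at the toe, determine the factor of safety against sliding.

K_a = tan²(45° − 30.9°/2) = 0.3214.
P_a = ½K_aγH² = 0.5×0.3214×20.6×4.7² = 73.13 kN/m, acting at H/3 = 1.567 m above the base.
FS_sliding = μW / P_a = 0.47×332.8 / 73.13 = 2.139.

2.14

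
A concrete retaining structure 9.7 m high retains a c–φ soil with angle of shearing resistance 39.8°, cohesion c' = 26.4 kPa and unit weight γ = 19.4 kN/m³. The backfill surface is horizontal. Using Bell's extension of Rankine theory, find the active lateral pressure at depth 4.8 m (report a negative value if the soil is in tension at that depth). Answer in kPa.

K_a = (1 − sin φ)/(1 + sin φ) = 0.2194.
σ_a = K_a γ z − 2c√K_a = 0.2194×19.4×4.8 − 2×26.4×0.4684 = -4.300 kPa.

-4.30 kPa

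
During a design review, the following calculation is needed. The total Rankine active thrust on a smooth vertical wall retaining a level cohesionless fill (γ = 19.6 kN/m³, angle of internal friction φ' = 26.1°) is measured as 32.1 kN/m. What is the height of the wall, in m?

2.90 m

K_a = 0.3889. P_a = ½ K_a γ H² ⇒ H = √(2P_a/(K_a γ)).
H = √(2×32.1/(0.3889×19.6)) = 2.902 m.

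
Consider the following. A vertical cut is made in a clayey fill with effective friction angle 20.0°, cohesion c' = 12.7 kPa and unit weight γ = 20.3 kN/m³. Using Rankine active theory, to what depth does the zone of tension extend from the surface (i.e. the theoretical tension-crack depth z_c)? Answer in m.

K_a = tan²(45° − 20.0°/2) = 0.4903; √K_a = 0.7002.
The active pressure is zero where K_a γ z = 2c√K_a, so z_c = 2c/(γ√K_a) = 2×12.7/(20.3×0.7002) = 1.787 m.

1.79 m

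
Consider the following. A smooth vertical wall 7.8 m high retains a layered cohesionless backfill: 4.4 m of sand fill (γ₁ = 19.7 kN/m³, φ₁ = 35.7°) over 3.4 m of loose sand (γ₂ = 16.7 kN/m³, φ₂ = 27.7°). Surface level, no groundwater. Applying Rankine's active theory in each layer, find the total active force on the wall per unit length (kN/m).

K_a1 = tan²(45°−35.7°/2) = 0.2630; K_a2 = tan²(45°−27.7°/2) = 0.3653.
Layer 1: σ at base = K_a1 γ₁ h₁ = 22.80 kPa; P₁ = ½×22.80×4.4 = 50.15.
Layer 2: σ_v at top = γ₁h₁ = 86.68; σ_h top = K_a2×86.68 = 31.67; σ_h base = K_a2×(86.68+16.7×3.4) = 52.41.
P₂ = ½(31.67+52.41)×3.4 = 142.9. Total P_a = 50.15+142.9 = 193.1 kN/m.

193 kN/m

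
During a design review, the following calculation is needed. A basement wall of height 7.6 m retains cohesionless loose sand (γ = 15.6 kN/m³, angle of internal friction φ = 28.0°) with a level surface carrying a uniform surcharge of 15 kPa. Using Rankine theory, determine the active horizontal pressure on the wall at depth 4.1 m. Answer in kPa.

K_a = (1 − sin φ)/(1 + sin φ) = 0.3610.
σ_v = γz + q = 15.6 × 4.1 + 15 = 78.96 kPa.
σ_h = K_a σ_v = 0.3610 × 78.96 = 28.51 kPa.

28.5 kPa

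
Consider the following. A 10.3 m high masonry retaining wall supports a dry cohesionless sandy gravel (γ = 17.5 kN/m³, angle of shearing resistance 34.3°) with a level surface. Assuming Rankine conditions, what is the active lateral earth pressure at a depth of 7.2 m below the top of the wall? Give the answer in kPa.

K_a = (1 − sin φ)/(1 + sin φ) = 0.2792.
σ_h = K_a γ z = 0.2792 × 17.5 × 7.2 = 35.17 kPa.

35.2 kPa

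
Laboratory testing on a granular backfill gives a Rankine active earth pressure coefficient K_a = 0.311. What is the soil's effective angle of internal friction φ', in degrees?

K_a = tan²(45° − φ/2) ⇒ 45° − φ/2 = arctan(√0.311) = 29.15°.
φ = 2(45° − 29.15°) = 31.71°.

31.7°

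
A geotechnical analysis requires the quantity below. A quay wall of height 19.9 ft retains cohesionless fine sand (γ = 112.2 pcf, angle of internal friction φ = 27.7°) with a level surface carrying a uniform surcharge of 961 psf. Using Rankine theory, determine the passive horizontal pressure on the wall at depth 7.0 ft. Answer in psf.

K_p = (1 + sin φ)/(1 − sin φ) = 2.737.
σ_v = γz + q = 112.2 × 7.0 + 961 = 1746 psf.
σ_h = K_p σ_v = 2.737 × 1746 = 4780 psf.

4780 psf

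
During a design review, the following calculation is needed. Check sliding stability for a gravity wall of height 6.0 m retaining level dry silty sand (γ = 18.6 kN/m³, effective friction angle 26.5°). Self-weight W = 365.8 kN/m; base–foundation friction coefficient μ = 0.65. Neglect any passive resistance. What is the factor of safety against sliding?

1.85

K_a = tan²(45° − 26.5°/2) = 0.3829.
P_a = ½K_aγH² = 0.5×0.3829×18.6×6.0² = 128.2 kN/m, acting at H/3 = 2.000 m above the base.
FS_sliding = μW / P_a = 0.65×365.8 / 128.2 = 1.855.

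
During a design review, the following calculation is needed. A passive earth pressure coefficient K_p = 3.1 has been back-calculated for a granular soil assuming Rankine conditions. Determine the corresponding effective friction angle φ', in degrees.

30.8°

K_p = (1+sin φ)/(1−sin φ) ⇒ sin φ = (K_p − 1)/(K_p + 1) = 0.5122.
φ = arcsin(0.5122) = 30.81°.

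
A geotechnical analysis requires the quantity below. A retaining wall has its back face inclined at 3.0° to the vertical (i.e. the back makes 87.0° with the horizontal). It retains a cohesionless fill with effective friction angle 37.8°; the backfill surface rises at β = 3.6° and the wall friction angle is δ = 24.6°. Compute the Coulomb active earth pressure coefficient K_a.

0.249

K_a = sin²(α+φ) / [sin²α · sin(α−δ) · (1 + √{sin(φ+δ)sin(φ−β) / (sin(α−δ)sin(α+β))})²].
With α = 87.0°, φ = 37.8°, δ = 24.6°, β = 3.6°: K_a = 0.2492.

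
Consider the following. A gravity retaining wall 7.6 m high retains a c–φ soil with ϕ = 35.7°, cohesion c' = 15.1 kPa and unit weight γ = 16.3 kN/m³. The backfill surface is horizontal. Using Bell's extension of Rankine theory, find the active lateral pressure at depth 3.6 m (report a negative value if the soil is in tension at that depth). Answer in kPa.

-0.0550 kPa

K_a = (1 − sin φ)/(1 + sin φ) = 0.2630.
σ_a = K_a γ z − 2c√K_a = 0.2630×16.3×3.6 − 2×15.1×0.5128 = -0.05502 kPa.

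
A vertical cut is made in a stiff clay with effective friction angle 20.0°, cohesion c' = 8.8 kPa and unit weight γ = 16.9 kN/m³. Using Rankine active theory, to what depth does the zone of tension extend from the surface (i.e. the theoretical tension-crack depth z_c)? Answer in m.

K_a = tan²(45° − 20.0°/2) = 0.4903; √K_a = 0.7002.
The active pressure is zero where K_a γ z = 2c√K_a, so z_c = 2c/(γ√K_a) = 2×8.8/(16.9×0.7002) = 1.487 m.

1.49 m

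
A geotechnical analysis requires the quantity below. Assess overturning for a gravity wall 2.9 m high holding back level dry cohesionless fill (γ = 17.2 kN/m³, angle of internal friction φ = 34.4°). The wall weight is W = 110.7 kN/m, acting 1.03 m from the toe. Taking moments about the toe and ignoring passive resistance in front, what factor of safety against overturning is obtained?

5.87

K_a = tan²(45° − 34.4°/2) = 0.2780.
P_a = ½K_aγH² = 0.5×0.2780×17.2×2.9² = 20.11 kN/m, acting at H/3 = 0.9667 m above the base.
Overturning moment M_o = P_a × H/3 = 20.11 × 0.9667 = 19.44.
Resisting moment M_r = W × 1.03 = 110.7 × 1.03 = 114.0.
FS_overturning = M_r/M_o = 114.0/19.44 = 5.867.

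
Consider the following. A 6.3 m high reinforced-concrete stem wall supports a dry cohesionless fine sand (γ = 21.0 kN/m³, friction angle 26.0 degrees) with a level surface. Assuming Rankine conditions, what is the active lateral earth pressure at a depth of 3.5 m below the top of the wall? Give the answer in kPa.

28.7 kPa

K_a = (1 − sin φ)/(1 + sin φ) = 0.3905.
σ_h = K_a γ z = 0.3905 × 21.0 × 3.5 = 28.70 kPa.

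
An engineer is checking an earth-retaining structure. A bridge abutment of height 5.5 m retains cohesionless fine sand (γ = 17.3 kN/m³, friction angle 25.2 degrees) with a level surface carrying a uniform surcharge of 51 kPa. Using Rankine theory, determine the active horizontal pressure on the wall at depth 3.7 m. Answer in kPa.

46.3 kPa

K_a = (1 − sin φ)/(1 + sin φ) = 0.4027.
σ_v = γz + q = 17.3 × 3.7 + 51 = 115.0 kPa.
σ_h = K_a σ_v = 0.4027 × 115.0 = 46.32 kPa.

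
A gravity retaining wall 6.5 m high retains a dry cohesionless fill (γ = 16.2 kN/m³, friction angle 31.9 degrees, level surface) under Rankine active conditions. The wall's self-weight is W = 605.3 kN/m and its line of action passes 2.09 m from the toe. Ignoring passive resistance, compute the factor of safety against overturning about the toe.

K_a = tan²(45° − 31.9°/2) = 0.3085.
P_a = ½K_aγH² = 0.5×0.3085×16.2×6.5² = 105.6 kN/m, acting at H/3 = 2.167 m above the base.
Overturning moment M_o = P_a × H/3 = 105.6 × 2.167 = 228.8.
Resisting moment M_r = W × 2.09 = 605.3 × 2.09 = 1265.
FS_overturning = M_r/M_o = 1265/228.8 = 5.530.

5.53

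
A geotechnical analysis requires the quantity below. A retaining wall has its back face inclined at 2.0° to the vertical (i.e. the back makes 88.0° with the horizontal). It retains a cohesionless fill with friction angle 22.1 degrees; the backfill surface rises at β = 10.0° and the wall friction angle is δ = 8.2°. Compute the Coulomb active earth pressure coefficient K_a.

0.508

K_a = sin²(α+φ) / [sin²α · sin(α−δ) · (1 + √{sin(φ+δ)sin(φ−β) / (sin(α−δ)sin(α+β))})²].
With α = 88.0°, φ = 22.1°, δ = 8.2°, β = 10.0°: K_a = 0.5076.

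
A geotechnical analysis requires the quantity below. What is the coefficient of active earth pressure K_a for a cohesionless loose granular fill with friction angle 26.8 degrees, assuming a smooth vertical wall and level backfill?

0.378

K_a = tan²(45° − φ/2) = tan²(31.60°) = 0.3785.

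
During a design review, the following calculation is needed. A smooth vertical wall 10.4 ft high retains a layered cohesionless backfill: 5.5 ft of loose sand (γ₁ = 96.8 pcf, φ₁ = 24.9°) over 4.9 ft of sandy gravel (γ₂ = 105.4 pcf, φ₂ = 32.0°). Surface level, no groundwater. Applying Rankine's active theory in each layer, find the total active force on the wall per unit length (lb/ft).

1790 lb/ft

K_a1 = tan²(45°−24.9°/2) = 0.4074; K_a2 = tan²(45°−32.0°/2) = 0.3073.
Layer 1: σ at base = K_a1 γ₁ h₁ = 216.9 psf; P₁ = ½×216.9×5.5 = 596.5.
Layer 2: σ_v at top = γ₁h₁ = 532.4; σ_h top = K_a2×532.4 = 163.6; σ_h base = K_a2×(532.4+105.4×4.9) = 322.3.
P₂ = ½(163.6+322.3)×4.9 = 1190. Total P_a = 596.5+1190 = 1787 lb/ft.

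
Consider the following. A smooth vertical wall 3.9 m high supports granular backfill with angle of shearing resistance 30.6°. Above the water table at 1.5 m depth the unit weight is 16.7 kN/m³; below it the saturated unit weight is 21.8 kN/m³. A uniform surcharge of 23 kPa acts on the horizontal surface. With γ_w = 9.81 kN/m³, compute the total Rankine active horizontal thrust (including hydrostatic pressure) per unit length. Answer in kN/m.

K_a = tan²(45° − φ/2) = 0.3253.
γ' = 21.8 − 9.81 = 11.99 kN/m³. h₂ = H − d_w = 2.4 m.
σ'_h: at surface K_a·q = 7.483; at WT K_a(q+γd_w) = 15.63; at base K_a(q+γd_w+γ'h₂) = 24.99 kPa.
P₁ = ½(7.483+15.63)×1.5 = 17.34; P₂ = ½(15.63+24.99)×2.4 = 48.75; P_w = ½γ_w h₂² = 28.25.
Total = 17.34+48.75+28.25 = 94.34 kN/m.

94.3 kN/m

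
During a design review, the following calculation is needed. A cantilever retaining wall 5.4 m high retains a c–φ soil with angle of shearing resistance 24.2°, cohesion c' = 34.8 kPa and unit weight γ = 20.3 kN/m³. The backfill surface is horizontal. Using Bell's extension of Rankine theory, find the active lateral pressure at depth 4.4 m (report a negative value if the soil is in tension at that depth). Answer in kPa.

K_a = (1 − sin φ)/(1 + sin φ) = 0.4185.
σ_a = K_a γ z − 2c√K_a = 0.4185×20.3×4.4 − 2×34.8×0.6469 = -7.644 kPa.

-7.64 kPa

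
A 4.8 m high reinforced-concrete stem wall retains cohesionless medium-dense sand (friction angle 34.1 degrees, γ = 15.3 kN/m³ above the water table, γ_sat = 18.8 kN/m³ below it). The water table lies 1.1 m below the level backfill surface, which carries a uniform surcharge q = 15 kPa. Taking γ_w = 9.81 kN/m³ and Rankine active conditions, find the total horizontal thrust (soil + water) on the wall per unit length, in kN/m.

K_a = tan²(45° − φ/2) = 0.2815.
γ' = 18.8 − 9.81 = 8.990 kN/m³. h₂ = H − d_w = 3.7 m.
σ'_h: at surface K_a·q = 4.223; at WT K_a(q+γd_w) = 8.961; at base K_a(q+γd_w+γ'h₂) = 18.33 kPa.
P₁ = ½(4.223+8.961)×1.1 = 7.251; P₂ = ½(8.961+18.33)×3.7 = 50.48; P_w = ½γ_w h₂² = 67.15.
Total = 7.251+50.48+67.15 = 124.9 kN/m.

125 kN/m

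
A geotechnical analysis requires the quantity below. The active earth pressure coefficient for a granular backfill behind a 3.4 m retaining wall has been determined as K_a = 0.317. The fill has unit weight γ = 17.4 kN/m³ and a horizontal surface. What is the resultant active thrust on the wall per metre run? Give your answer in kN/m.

31.9 kN/m

P = ½ K_a γ H² = 0.5 × 0.317 × 17.4 × 3.4² = 31.88 kN/m.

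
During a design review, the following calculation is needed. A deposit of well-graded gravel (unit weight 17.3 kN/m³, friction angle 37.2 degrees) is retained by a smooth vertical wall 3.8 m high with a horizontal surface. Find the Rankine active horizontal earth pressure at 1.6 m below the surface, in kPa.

6.82 kPa

K_a = (1 − sin φ)/(1 + sin φ) = 0.2464.
σ_h = K_a γ z = 0.2464 × 17.3 × 1.6 = 6.821 kPa.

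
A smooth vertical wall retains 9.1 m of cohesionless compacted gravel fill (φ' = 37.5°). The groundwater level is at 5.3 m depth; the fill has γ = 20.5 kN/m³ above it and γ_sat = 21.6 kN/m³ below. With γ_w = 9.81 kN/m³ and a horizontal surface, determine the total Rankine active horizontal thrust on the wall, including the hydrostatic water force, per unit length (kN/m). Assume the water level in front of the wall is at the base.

K_a = tan²(45° − φ/2) = 0.2432.
γ' = 21.6 − 9.81 = 11.79 kN/m³. Depth below WT = 3.8 m.
σ'_h at WT = K_a γ d_w = 26.42 kPa; at base = 26.42 + K_a γ' × 3.8 = 37.32 kPa.
P₁ (0–5.3 m) = ½×26.42×5.3 = 70.02. P₂ (5.3–9.1 m) = ½(26.42+37.32)×3.8 = 121.1.
P_w = ½ γ_w h₂² = 0.5×9.81×3.8² = 70.83. Total = 70.02+121.1+70.83 = 262.0 kN/m.

262 kN/m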